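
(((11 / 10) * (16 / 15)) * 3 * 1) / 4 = 22 / 25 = 0.88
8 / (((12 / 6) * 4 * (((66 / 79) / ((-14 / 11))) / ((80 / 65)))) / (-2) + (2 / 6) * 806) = 53088 / 1797029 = 0.03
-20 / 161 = -0.12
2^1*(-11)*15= -330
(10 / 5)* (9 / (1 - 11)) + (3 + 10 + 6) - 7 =51 / 5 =10.20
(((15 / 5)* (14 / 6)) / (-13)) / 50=-7 / 650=-0.01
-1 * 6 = -6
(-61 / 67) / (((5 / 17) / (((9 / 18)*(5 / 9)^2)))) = -5185 / 10854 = -0.48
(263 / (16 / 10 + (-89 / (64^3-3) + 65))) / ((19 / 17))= 5860162055 / 1658557652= 3.53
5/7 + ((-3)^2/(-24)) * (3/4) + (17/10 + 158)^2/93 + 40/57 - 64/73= 198281790223/722349600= 274.50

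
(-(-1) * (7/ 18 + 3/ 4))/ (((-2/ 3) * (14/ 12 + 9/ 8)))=-41/ 55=-0.75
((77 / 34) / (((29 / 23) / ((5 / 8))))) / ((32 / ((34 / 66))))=805 / 44544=0.02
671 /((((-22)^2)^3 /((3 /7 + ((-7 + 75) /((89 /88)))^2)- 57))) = 343154219 /12988792432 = 0.03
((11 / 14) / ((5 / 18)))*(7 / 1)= 99 / 5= 19.80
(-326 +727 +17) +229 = 647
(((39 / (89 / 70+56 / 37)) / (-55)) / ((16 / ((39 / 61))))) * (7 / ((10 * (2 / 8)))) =-2757573 / 96798460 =-0.03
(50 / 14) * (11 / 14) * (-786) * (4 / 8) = -108075 / 98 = -1102.81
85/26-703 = -18193/26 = -699.73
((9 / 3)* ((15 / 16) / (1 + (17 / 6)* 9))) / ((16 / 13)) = 0.09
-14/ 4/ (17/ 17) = -7/ 2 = -3.50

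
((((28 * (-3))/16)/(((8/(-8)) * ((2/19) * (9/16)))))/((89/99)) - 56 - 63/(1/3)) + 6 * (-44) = -36523/89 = -410.37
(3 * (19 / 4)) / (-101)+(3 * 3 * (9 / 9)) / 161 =-5541 / 65044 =-0.09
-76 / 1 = -76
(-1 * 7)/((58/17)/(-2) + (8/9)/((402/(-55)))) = 215271/56201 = 3.83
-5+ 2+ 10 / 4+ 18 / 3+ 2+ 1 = 17 / 2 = 8.50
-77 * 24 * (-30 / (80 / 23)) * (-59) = -940401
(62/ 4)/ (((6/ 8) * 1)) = 62/ 3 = 20.67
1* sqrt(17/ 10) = sqrt(170)/ 10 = 1.30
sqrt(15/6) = sqrt(10)/2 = 1.58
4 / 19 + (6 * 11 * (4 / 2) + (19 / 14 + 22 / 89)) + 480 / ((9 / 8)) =39806519 / 71022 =560.48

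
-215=-215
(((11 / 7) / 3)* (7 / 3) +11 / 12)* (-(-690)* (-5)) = -7379.17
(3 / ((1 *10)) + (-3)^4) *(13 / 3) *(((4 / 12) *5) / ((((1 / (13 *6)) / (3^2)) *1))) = 412191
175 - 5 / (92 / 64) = 3945 / 23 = 171.52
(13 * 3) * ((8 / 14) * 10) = 1560 / 7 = 222.86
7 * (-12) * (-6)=504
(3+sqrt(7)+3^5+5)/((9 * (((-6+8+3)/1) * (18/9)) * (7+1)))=sqrt(7)/720+251/720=0.35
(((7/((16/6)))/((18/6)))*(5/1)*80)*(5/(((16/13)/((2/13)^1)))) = 875/4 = 218.75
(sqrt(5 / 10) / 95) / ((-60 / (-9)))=3*sqrt(2) / 3800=0.00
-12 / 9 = -4 / 3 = -1.33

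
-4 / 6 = -2 / 3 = -0.67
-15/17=-0.88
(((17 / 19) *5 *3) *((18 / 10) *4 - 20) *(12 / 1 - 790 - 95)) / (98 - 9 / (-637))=1530.11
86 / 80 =43 / 40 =1.08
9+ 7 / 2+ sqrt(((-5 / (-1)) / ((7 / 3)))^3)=15* sqrt(105) / 49+ 25 / 2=15.64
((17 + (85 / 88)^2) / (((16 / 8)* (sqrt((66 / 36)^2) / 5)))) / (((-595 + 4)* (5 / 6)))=-416619 / 8390624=-0.05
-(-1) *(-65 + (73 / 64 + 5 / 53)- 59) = -416419 / 3392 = -122.77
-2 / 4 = -1 / 2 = -0.50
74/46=37/23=1.61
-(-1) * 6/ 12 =1/ 2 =0.50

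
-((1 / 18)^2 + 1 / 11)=-335 / 3564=-0.09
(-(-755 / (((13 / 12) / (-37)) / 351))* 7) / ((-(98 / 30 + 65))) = 237587175 / 256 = 928074.90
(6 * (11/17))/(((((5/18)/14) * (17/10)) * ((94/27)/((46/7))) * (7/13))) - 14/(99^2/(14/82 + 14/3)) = 46246561449878/114622332363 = 403.47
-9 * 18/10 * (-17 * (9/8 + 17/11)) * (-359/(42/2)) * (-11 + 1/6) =167801985/1232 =136202.91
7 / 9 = 0.78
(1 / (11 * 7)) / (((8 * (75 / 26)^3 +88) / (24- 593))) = -1250093 / 47371247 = -0.03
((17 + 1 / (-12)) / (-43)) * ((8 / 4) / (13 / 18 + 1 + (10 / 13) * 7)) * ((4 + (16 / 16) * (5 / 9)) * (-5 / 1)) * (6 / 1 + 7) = 7032935 / 214527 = 32.78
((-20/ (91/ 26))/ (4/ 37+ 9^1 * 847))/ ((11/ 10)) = -2960/ 4343647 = -0.00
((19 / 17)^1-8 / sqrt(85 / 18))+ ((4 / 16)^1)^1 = 93 / 68-24 * sqrt(170) / 85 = -2.31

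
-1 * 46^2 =-2116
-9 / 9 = -1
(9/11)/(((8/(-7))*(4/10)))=-315/176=-1.79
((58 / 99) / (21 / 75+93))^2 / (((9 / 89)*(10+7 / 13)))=608148125 / 16429735302948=0.00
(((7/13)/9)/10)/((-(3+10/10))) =-0.00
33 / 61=0.54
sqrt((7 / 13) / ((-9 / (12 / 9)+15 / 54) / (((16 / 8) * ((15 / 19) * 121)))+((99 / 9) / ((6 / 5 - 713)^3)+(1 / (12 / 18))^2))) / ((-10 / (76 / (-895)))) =8925972 * sqrt(126846254947582717864590) / 759492354581186077475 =0.00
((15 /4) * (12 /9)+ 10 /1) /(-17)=-0.88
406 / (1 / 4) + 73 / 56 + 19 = 92081 / 56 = 1644.30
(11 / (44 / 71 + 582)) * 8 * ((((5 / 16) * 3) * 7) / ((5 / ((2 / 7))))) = 2343 / 41366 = 0.06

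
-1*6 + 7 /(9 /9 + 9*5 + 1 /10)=-2696 /461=-5.85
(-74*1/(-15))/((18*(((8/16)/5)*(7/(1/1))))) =74/189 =0.39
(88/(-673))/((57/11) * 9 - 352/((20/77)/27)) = 4840/1352667411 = 0.00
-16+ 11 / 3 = -37 / 3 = -12.33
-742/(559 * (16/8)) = -371/559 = -0.66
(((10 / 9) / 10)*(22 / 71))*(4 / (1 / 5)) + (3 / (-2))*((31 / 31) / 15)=3761 / 6390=0.59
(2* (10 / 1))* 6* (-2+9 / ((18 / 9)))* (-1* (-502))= 150600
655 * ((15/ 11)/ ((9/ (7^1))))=22925/ 33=694.70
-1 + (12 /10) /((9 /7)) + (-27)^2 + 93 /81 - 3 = 98156 /135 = 727.08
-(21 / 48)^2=-49 / 256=-0.19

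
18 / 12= 3 / 2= 1.50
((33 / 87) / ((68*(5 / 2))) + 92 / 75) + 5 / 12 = 243379 / 147900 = 1.65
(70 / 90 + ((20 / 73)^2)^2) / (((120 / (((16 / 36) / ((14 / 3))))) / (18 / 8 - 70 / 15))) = -5806602923 / 3864432635280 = -0.00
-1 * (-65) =65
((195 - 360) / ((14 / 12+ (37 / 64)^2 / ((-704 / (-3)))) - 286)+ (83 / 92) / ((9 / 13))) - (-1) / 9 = 4067221690637 / 2040200451396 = 1.99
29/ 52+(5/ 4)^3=2089/ 832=2.51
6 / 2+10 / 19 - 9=-104 / 19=-5.47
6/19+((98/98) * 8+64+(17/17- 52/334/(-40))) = 4652867/63460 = 73.32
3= 3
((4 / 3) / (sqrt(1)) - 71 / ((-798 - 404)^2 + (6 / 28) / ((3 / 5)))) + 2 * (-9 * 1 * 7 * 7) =-752682064 / 854673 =-880.67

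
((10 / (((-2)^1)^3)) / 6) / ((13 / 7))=-35 / 312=-0.11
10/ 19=0.53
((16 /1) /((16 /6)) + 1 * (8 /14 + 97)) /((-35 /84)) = -1740 /7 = -248.57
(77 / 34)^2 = 5929 / 1156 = 5.13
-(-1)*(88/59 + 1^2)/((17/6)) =882/1003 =0.88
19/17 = 1.12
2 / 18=1 / 9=0.11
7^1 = 7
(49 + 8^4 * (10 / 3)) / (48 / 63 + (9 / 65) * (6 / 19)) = 355370015 / 20894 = 17008.23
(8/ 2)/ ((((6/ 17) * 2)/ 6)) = 34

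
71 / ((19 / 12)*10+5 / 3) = 142 / 35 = 4.06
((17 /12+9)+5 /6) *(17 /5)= 153 /4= 38.25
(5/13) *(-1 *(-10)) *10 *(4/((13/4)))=8000/169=47.34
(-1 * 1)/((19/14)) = -14/19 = -0.74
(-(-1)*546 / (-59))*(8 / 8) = -546 / 59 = -9.25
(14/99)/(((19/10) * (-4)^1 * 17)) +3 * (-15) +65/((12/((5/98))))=-560623825/12534984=-44.72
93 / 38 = 2.45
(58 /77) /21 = 58 /1617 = 0.04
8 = 8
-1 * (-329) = 329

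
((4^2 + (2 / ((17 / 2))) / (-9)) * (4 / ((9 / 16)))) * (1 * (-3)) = -156416 / 459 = -340.78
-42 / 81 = -14 / 27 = -0.52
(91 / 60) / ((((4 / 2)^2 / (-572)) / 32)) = -104104 / 15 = -6940.27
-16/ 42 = -8/ 21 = -0.38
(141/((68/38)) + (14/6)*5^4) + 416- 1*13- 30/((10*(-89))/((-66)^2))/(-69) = 404642659/208794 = 1938.00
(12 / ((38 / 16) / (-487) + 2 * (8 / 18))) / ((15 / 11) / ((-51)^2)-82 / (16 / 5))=-32102915328 / 60600529865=-0.53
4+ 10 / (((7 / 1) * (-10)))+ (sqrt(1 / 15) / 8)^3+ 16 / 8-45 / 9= sqrt(15) / 115200+ 6 / 7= 0.86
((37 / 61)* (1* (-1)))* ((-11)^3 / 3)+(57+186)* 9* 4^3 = 25663391 / 183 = 140237.11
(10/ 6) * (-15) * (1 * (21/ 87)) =-175/ 29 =-6.03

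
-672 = -672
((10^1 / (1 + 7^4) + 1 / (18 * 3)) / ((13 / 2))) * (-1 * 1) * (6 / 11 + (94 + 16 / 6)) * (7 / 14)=-2359484 / 13911183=-0.17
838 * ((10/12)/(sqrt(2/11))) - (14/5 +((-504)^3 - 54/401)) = 2095 * sqrt(22)/6 +256688242976/2005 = 128025699.07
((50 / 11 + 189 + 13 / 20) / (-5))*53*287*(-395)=51338904687 / 220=233358657.67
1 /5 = 0.20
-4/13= -0.31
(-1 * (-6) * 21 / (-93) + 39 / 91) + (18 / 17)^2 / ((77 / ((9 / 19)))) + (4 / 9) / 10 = -516045191 / 589815765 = -0.87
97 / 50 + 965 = 48347 / 50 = 966.94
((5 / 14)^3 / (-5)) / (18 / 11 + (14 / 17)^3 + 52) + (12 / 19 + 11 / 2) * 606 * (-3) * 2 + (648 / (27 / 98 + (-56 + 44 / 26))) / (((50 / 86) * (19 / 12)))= -5862019898905429663157 / 262783065614913200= -22307.45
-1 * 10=-10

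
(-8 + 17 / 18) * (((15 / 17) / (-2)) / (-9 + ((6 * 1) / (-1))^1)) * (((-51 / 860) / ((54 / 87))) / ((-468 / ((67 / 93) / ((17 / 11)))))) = -2714371 / 137445310080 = -0.00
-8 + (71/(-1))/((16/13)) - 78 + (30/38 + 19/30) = -648727/4560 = -142.26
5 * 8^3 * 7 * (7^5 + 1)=301199360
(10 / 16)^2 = 25 / 64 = 0.39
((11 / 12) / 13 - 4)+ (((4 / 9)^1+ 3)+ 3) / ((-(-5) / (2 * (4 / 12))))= -21553 / 7020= -3.07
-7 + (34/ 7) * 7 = 27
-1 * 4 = -4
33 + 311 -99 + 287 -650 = -118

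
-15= -15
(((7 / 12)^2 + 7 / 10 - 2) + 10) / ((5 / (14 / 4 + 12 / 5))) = 384031 / 36000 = 10.67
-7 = -7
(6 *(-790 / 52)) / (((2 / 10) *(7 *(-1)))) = 5925 / 91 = 65.11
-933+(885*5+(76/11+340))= 42228/11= 3838.91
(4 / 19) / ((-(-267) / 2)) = 8 / 5073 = 0.00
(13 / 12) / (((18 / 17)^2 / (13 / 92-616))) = -212867863 / 357696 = -595.11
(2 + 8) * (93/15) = 62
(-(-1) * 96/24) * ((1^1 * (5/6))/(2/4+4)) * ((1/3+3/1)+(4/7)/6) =2.54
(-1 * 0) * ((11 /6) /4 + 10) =0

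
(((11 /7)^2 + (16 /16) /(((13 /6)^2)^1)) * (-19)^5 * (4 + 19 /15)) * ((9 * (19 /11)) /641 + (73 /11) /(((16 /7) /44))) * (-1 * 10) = 15658723862090424385 /350335986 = 44696304370.20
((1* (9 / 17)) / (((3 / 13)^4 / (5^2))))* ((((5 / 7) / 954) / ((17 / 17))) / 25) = 142805 / 1021734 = 0.14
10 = 10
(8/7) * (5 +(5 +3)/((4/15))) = 40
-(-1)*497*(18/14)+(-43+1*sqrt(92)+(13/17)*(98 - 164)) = 2*sqrt(23)+9274/17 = 555.12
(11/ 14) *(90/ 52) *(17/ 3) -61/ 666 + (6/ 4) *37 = 7650229/ 121212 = 63.11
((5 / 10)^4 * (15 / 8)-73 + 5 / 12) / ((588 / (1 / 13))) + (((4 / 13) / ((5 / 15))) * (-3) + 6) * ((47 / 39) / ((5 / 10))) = 296780521 / 38158848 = 7.78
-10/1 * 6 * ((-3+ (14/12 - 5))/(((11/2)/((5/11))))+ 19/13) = -84640/1573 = -53.81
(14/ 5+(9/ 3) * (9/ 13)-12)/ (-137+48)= 0.08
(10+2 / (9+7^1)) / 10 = 81 / 80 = 1.01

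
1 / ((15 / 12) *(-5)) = -4 / 25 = -0.16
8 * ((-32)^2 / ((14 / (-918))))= -3760128 / 7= -537161.14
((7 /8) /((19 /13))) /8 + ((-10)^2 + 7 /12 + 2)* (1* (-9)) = -1122581 /1216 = -923.18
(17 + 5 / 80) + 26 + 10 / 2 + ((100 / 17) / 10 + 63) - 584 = -128479 / 272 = -472.35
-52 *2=-104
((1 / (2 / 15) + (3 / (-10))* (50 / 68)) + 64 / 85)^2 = 7458361 / 115600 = 64.52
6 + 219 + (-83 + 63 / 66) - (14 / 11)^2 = 34203 / 242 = 141.33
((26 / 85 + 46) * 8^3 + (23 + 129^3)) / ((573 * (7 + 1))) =23060719 / 48705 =473.48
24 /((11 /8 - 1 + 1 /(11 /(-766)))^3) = -16355328 /226423307375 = -0.00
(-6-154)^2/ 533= 25600/ 533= 48.03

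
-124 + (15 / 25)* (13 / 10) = -6161 / 50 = -123.22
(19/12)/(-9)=-19/108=-0.18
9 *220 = 1980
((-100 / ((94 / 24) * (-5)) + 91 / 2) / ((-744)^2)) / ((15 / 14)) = 33299 / 390242880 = 0.00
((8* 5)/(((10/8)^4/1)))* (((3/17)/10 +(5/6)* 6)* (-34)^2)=95033.75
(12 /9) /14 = 2 /21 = 0.10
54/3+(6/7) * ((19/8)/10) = 5097/280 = 18.20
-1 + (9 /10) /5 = -41 /50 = -0.82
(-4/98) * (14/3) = -4/21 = -0.19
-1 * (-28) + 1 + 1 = 30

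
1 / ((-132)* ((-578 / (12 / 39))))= 1 / 247962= 0.00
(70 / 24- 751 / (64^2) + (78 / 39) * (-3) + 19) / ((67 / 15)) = 966655 / 274432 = 3.52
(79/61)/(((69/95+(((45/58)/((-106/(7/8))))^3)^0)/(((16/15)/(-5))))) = -6004/37515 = -0.16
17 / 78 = 0.22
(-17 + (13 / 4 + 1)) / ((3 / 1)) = -17 / 4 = -4.25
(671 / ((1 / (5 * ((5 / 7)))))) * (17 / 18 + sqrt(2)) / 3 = 285175 / 378 + 16775 * sqrt(2) / 21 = 1884.12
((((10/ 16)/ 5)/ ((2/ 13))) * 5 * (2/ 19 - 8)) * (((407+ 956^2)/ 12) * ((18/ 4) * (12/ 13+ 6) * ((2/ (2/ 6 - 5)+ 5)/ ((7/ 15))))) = -694329215625/ 931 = -745788631.18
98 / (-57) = -98 / 57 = -1.72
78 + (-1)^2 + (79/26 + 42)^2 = 1424645/676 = 2107.46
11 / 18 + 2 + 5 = 137 / 18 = 7.61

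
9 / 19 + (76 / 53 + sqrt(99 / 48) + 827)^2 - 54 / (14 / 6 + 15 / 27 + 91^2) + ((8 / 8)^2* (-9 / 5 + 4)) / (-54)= 688684.81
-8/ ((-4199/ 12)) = 0.02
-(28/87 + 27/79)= -4561/6873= -0.66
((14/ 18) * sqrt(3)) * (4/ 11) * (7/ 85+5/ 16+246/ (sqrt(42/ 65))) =sqrt(3) * (3759+55760 * sqrt(2730))/ 33660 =150.11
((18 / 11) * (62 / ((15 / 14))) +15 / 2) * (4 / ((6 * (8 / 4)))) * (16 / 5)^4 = 122781696 / 34375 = 3571.83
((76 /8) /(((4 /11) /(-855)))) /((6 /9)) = -536085 /16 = -33505.31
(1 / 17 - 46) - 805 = -14466 / 17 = -850.94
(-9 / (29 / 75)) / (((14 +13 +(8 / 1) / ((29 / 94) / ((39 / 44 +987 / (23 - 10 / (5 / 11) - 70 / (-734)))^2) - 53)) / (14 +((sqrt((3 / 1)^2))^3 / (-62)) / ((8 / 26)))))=-7420352609102494867605 / 680151579242740755448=-10.91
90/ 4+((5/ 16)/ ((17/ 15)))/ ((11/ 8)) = 4245/ 187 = 22.70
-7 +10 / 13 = -81 / 13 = -6.23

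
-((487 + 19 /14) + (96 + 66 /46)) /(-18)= 32.54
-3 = -3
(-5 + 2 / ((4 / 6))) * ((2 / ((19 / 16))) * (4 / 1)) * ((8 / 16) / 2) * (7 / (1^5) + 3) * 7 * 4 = -17920 / 19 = -943.16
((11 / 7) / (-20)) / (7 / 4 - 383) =11 / 53375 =0.00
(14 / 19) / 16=7 / 152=0.05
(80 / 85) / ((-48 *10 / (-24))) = 0.05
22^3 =10648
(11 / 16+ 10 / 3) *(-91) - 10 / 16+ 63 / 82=-719801 / 1968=-365.75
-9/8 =-1.12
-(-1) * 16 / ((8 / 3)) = 6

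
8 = 8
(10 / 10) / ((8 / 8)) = 1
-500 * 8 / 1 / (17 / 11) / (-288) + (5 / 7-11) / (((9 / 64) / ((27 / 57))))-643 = -668.66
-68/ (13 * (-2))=34/ 13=2.62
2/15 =0.13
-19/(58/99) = -1881/58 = -32.43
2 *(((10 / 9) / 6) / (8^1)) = 5 / 108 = 0.05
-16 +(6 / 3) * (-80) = -176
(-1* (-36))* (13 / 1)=468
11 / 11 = 1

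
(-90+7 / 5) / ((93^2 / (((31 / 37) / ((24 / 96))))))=-1772 / 51615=-0.03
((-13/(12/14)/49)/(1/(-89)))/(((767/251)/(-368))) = -3317.49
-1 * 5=-5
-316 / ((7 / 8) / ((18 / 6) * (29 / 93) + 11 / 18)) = -1090832 / 1953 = -558.54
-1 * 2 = -2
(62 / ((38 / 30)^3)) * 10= 305.07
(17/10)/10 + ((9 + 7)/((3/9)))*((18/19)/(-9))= -9277/1900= -4.88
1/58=0.02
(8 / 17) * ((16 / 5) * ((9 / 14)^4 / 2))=26244 / 204085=0.13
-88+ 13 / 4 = -339 / 4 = -84.75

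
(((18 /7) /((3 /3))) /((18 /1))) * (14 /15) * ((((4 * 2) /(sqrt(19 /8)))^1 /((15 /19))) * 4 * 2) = 256 * sqrt(38) /225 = 7.01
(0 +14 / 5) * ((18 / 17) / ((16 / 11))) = 693 / 340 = 2.04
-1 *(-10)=10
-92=-92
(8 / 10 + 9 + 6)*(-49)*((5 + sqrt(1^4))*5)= -23226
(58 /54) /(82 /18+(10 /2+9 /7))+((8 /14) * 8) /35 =115303 /502005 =0.23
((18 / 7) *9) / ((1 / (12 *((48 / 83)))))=93312 / 581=160.61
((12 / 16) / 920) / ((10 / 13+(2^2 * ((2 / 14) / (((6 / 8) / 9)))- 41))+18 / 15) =-273 / 10774304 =-0.00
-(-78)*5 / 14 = 195 / 7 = 27.86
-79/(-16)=79/16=4.94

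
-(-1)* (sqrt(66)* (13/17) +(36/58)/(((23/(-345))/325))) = -87750/29 +13* sqrt(66)/17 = -3019.65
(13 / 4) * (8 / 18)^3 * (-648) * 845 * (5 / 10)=-703040 / 9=-78115.56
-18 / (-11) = 18 / 11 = 1.64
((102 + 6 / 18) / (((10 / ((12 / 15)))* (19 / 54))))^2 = 122146704 / 225625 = 541.37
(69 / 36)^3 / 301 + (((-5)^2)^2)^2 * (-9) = -1828574987833 / 520128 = -3515624.98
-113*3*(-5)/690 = 113/46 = 2.46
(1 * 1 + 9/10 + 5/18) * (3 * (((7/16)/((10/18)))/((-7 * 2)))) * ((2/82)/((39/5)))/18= -49/767520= -0.00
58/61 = 0.95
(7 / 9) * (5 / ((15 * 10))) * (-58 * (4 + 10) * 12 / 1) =-11368 / 45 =-252.62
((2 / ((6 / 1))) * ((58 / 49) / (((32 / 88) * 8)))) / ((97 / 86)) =0.12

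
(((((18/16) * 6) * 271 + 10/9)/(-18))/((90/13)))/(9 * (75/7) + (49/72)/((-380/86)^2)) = -21646509430/142162630767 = -0.15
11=11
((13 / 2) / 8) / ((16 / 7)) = 91 / 256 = 0.36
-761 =-761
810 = 810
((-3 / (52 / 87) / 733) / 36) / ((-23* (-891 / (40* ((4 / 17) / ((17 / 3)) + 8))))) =-168490 / 56435283333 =-0.00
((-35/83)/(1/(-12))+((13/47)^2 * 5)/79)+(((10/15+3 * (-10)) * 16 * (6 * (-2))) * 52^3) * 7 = 80291878175896851/14484413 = 5543329797.07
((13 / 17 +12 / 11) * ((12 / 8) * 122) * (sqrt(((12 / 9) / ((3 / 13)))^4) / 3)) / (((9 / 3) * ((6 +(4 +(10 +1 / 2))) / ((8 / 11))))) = 44.68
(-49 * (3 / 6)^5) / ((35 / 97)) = -679 / 160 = -4.24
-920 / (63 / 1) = -920 / 63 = -14.60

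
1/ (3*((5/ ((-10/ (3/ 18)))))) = -4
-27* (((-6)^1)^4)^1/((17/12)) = -24700.24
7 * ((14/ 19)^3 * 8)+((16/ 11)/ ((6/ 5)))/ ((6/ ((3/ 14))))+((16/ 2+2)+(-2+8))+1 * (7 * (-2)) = 38733832/ 1584429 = 24.45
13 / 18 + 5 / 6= 14 / 9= 1.56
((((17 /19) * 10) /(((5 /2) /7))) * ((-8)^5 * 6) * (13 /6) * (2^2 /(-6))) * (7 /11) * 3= 2838757376 /209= 13582571.18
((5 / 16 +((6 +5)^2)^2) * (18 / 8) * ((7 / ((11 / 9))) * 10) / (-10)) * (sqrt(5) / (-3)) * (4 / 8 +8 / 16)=44275329 * sqrt(5) / 704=140628.76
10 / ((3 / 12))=40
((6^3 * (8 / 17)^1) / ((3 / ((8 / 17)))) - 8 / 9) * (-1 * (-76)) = 2976160 / 2601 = 1144.24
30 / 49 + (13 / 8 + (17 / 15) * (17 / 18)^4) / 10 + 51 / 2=20342472503 / 771573600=26.36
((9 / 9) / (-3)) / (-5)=0.07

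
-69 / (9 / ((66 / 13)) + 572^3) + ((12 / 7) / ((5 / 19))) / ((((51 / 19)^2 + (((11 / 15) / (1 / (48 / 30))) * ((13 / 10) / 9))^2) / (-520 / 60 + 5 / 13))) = -6393936325347736212174 / 857283902230649223785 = -7.46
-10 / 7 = -1.43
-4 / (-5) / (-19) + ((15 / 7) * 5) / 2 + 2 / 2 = 6.32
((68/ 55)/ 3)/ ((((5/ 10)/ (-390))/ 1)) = -3536/ 11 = -321.45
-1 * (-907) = 907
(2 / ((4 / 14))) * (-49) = -343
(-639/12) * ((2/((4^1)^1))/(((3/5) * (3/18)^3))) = -9585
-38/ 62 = -19/ 31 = -0.61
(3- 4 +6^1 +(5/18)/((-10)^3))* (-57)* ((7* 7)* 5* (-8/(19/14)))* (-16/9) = -98778512/135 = -731692.68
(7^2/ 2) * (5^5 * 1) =153125/ 2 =76562.50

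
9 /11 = 0.82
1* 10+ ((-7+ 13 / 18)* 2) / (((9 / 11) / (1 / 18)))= 13337 / 1458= 9.15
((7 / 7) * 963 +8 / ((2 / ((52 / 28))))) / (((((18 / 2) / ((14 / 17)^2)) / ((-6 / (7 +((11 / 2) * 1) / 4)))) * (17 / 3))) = -3043264 / 329171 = -9.25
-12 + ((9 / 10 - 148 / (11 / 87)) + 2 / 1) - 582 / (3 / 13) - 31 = -410591 / 110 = -3732.65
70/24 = 35/12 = 2.92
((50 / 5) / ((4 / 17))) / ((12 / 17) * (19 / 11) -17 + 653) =3179 / 47664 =0.07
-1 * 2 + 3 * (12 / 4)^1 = 7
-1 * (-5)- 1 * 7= -2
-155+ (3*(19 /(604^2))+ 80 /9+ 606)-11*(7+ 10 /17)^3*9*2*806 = -1124819625980024927 /16131069072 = -69730011.13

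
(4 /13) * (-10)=-40 /13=-3.08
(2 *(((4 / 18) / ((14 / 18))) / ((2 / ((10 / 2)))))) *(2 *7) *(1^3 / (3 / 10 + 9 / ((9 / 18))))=200 / 183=1.09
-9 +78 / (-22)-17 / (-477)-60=-72.51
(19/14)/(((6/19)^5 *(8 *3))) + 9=70560505/2612736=27.01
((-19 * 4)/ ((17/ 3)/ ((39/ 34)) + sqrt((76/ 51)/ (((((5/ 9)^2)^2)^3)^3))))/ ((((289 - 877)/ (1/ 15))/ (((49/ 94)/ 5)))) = -706356368027627468109130859375/ 367191191320959145873046052599431244036576 + 220620975008543782439117431640625 * sqrt(969)/ 367191191320959145873046052599431244036576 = 0.00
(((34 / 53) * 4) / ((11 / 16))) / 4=544 / 583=0.93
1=1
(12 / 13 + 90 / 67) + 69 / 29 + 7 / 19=2406368 / 479921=5.01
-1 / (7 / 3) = -3 / 7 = -0.43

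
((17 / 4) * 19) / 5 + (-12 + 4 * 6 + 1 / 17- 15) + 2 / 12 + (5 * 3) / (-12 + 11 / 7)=888839 / 74460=11.94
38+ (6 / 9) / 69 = 7868 / 207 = 38.01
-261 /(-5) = 261 /5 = 52.20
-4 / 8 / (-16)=1 / 32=0.03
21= 21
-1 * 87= -87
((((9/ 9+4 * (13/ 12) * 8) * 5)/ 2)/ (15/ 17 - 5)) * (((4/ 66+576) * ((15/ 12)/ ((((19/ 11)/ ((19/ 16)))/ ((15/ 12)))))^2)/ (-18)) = 118865965625/ 148635648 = 799.71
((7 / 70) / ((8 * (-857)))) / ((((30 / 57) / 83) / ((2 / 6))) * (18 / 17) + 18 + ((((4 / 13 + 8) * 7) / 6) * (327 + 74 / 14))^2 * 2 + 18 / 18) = -4530721 / 6443862257484742960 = -0.00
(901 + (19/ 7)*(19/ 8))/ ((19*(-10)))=-50817/ 10640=-4.78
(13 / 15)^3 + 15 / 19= 1.44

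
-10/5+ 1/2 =-3/2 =-1.50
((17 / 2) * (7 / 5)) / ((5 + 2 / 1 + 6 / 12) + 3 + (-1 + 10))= 119 / 195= 0.61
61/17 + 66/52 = 2147/442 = 4.86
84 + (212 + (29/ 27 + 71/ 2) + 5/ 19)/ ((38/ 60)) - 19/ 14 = 21630583/ 45486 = 475.54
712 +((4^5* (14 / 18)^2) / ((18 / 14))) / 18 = 4847048 / 6561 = 738.77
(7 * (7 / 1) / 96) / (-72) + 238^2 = 391523279 / 6912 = 56643.99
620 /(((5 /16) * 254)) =992 /127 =7.81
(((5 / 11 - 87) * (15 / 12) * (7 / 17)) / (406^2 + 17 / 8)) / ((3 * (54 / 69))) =-0.00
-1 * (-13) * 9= 117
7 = 7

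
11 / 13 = 0.85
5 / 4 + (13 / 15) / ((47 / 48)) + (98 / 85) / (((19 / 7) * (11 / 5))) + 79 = 271621491 / 3339820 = 81.33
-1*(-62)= 62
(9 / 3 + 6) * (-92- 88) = -1620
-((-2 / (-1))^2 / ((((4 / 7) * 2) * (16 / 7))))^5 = -282475249 / 33554432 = -8.42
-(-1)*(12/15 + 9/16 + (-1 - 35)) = -2771/80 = -34.64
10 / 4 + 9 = 23 / 2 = 11.50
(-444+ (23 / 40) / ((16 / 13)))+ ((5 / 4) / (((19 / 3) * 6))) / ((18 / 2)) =-48539831 / 109440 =-443.53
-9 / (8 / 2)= -9 / 4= -2.25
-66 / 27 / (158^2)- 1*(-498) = 55944313 / 112338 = 498.00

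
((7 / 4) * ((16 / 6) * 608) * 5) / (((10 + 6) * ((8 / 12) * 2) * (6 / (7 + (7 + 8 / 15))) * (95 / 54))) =4578 / 5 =915.60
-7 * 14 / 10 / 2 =-49 / 10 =-4.90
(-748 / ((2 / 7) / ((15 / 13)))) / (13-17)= 19635 / 26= 755.19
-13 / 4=-3.25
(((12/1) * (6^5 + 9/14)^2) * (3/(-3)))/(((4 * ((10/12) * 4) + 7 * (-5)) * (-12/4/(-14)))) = 71119980774/455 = 156307650.05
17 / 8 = 2.12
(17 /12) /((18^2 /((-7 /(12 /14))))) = -0.04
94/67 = 1.40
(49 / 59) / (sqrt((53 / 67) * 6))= 49 * sqrt(21306) / 18762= 0.38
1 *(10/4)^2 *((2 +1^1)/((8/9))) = 675/32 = 21.09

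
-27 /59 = -0.46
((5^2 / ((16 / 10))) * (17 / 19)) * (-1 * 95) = -10625 / 8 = -1328.12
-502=-502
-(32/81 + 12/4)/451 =-25/3321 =-0.01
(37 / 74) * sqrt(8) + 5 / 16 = 5 / 16 + sqrt(2) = 1.73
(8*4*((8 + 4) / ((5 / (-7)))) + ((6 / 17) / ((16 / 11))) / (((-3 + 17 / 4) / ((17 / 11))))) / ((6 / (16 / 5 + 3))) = -55521 / 100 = -555.21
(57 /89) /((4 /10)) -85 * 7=-105625 /178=-593.40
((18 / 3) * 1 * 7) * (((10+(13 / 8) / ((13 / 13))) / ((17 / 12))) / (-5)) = -5859 / 85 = -68.93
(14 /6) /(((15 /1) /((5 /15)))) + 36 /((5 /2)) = 1951 /135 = 14.45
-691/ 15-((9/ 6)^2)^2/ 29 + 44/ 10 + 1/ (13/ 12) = -740455/ 18096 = -40.92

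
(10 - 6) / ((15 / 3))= 4 / 5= 0.80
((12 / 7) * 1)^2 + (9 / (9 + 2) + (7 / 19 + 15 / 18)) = 304693 / 61446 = 4.96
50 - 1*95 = -45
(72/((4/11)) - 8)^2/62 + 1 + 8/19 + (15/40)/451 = 1240385263/2125112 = 583.68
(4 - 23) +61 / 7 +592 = 4072 / 7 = 581.71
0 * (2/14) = 0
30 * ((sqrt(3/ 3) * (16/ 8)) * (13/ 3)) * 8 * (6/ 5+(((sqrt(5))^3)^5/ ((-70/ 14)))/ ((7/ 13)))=2496 - 422500000 * sqrt(5)/ 7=-134960178.36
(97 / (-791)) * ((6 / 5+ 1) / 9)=-1067 / 35595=-0.03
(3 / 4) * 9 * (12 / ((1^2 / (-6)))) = -486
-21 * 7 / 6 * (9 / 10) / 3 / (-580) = 147 / 11600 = 0.01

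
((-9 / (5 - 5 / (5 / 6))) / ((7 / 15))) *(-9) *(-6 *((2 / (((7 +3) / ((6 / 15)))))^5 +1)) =14238327906 / 13671875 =1041.43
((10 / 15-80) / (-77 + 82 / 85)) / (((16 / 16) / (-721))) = -14585830 / 19389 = -752.27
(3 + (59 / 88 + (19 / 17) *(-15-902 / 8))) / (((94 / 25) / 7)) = -36418725 / 140624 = -258.98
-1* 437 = -437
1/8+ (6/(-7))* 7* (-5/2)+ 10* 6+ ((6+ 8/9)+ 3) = 6121/72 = 85.01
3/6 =1/2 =0.50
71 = 71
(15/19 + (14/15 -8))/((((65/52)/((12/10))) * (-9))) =14312/21375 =0.67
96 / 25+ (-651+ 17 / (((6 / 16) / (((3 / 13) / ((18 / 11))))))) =-640.77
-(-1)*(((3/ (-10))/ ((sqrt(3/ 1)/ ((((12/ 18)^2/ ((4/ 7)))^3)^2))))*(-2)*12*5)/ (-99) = -470596*sqrt(3)/ 17537553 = -0.05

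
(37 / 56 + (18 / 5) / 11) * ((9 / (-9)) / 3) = -3043 / 9240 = -0.33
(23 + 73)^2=9216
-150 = -150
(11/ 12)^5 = 161051/ 248832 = 0.65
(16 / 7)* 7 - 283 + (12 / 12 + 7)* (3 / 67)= -17865 / 67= -266.64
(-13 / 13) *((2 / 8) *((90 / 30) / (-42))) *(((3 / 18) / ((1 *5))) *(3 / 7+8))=59 / 11760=0.01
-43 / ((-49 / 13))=559 / 49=11.41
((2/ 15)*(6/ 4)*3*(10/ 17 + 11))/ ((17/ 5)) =591/ 289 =2.04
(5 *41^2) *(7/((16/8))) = 58835/2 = 29417.50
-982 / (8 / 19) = -9329 / 4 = -2332.25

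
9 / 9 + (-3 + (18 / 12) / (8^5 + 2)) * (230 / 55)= -4161721 / 360470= -11.55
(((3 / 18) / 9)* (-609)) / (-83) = 0.14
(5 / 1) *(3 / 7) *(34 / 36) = 85 / 42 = 2.02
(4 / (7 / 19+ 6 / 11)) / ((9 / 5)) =4180 / 1719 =2.43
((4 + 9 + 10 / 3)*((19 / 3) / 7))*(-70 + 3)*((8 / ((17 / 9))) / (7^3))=-10184 / 833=-12.23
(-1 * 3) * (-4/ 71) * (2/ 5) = 24/ 355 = 0.07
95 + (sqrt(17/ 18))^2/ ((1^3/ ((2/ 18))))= 15407/ 162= 95.10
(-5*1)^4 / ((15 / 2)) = 250 / 3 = 83.33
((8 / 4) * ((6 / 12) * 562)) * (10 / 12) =1405 / 3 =468.33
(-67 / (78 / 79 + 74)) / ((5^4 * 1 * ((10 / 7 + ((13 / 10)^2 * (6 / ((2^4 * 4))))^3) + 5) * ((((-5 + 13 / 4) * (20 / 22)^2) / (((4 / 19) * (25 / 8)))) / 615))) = 20986363904000 / 337547269254693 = 0.06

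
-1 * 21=-21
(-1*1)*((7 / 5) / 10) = -7 / 50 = -0.14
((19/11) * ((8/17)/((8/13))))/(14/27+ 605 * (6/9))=6669/2039048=0.00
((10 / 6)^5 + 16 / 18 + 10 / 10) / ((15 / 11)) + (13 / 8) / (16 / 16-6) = 61183 / 5832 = 10.49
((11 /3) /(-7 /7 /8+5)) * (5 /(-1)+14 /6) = -704 /351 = -2.01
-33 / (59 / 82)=-2706 / 59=-45.86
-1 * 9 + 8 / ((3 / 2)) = -11 / 3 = -3.67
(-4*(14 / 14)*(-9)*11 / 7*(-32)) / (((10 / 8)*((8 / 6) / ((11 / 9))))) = -46464 / 35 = -1327.54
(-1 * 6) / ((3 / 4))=-8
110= 110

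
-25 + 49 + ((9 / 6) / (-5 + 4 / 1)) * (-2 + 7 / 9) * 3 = 59 / 2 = 29.50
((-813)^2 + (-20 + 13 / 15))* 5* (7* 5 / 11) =346998680 / 33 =10515111.52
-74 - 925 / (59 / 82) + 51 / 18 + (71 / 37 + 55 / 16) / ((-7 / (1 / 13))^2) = -168183159043 / 123959472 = -1356.76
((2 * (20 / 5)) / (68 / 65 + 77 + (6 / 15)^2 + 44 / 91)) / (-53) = -18200 / 9488007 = -0.00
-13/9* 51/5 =-221/15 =-14.73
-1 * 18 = -18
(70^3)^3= 40353607000000000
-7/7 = -1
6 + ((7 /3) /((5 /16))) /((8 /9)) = 14.40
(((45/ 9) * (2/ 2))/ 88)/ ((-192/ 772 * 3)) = -965/ 12672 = -0.08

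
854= 854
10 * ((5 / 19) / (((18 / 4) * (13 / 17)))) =1700 / 2223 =0.76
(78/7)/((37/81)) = 6318/259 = 24.39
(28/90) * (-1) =-14/45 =-0.31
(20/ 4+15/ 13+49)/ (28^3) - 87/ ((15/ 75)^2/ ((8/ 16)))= -310345683/ 285376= -1087.50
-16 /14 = -8 /7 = -1.14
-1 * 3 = -3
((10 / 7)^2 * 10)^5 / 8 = 125000000000000 / 282475249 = 442516.65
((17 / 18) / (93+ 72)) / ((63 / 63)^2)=17 / 2970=0.01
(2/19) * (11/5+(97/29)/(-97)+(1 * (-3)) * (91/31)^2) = -2.49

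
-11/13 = -0.85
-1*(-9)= 9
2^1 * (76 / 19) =8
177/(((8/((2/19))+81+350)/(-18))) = -6.28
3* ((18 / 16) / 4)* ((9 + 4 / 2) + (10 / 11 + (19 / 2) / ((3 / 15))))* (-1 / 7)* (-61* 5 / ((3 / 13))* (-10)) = -233201475 / 2464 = -94643.46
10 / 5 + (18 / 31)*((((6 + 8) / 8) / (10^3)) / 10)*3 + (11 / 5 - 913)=-908.80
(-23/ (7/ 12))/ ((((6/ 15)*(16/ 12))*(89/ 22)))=-11385/ 623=-18.27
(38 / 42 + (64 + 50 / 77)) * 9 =45429 / 77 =589.99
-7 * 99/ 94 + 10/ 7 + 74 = 44781/ 658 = 68.06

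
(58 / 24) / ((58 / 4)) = 1 / 6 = 0.17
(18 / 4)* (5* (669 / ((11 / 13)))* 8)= 1565460 / 11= 142314.55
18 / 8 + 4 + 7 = 53 / 4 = 13.25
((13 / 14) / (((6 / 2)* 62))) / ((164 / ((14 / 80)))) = 13 / 2440320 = 0.00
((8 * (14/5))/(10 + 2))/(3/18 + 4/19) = 1064/215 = 4.95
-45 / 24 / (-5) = 3 / 8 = 0.38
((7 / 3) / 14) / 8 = 1 / 48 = 0.02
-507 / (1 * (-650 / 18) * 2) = 351 / 50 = 7.02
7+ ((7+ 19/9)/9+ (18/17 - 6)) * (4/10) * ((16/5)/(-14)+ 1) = 10331/1785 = 5.79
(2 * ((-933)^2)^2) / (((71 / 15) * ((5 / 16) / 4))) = 290976422062464 / 71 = 4098259465668.51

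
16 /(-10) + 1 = -0.60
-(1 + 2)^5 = -243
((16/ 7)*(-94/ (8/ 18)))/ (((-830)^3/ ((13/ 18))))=611/ 1000627250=0.00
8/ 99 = 0.08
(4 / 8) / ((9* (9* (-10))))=-1 / 1620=-0.00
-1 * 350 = -350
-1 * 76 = -76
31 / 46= 0.67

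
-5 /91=-0.05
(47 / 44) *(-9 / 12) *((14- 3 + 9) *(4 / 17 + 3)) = -51.84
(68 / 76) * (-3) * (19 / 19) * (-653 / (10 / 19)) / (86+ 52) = 11101 / 460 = 24.13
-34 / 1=-34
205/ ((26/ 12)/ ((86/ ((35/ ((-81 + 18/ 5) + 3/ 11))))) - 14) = -64102680/ 4381319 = -14.63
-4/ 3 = -1.33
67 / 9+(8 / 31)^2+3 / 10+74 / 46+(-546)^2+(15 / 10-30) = 298096.92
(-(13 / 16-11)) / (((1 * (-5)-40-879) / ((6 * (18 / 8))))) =-1467 / 9856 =-0.15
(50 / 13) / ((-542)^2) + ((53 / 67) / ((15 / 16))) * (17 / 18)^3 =994426200673 / 1398960717570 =0.71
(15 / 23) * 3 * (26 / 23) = 1170 / 529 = 2.21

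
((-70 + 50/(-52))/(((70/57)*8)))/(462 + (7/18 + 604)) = -189297/27947920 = -0.01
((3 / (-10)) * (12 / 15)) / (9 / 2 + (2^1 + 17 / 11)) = -44 / 1475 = -0.03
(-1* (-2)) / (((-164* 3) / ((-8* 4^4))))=1024 / 123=8.33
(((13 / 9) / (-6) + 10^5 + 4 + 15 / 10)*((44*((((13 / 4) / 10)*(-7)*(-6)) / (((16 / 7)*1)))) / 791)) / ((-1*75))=-442.94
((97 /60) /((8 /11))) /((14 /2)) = 1067 /3360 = 0.32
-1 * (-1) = 1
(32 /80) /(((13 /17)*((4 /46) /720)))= 56304 /13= 4331.08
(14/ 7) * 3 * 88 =528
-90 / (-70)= 9 / 7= 1.29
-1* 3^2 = -9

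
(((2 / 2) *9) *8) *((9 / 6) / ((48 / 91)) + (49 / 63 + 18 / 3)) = 2771 / 4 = 692.75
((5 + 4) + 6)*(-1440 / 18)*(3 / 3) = -1200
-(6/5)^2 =-1.44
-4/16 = -1/4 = -0.25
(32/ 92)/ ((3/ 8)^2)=2.47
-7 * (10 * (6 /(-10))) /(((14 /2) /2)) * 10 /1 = 120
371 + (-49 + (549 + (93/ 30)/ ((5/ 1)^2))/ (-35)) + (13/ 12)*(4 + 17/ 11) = 180363829/ 577500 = 312.32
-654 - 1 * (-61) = -593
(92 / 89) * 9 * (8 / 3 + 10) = 10488 / 89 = 117.84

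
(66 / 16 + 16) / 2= 161 / 16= 10.06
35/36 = 0.97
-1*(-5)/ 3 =5/ 3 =1.67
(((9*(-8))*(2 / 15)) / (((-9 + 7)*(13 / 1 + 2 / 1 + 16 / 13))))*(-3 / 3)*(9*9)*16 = -404352 / 1055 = -383.27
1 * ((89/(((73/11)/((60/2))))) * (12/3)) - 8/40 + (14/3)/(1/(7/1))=1797751/1095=1641.78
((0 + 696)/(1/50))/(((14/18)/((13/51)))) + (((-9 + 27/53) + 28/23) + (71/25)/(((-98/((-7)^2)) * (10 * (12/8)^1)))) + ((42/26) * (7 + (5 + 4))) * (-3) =11320.14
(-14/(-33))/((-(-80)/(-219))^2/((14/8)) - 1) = -0.46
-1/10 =-0.10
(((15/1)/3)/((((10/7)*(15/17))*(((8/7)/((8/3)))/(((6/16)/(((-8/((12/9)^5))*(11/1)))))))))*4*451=-1092896/3645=-299.83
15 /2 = 7.50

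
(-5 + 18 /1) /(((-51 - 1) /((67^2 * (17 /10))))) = -76313 /40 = -1907.82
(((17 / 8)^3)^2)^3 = 14063084452067724991009 / 18014398509481984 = 780658.01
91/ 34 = 2.68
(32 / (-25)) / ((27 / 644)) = -30.53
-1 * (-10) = 10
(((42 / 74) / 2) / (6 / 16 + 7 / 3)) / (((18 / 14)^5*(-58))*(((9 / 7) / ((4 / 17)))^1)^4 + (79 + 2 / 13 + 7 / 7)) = -1301645947392 / 2255795333427940985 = -0.00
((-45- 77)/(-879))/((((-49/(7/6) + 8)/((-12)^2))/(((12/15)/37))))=-11712/921485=-0.01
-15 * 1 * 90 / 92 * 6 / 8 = -2025 / 184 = -11.01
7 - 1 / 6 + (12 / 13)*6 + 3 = 1199 / 78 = 15.37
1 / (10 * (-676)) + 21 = 141959 / 6760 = 21.00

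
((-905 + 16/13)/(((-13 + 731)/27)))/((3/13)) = -105741/718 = -147.27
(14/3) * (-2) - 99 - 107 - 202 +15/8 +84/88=-109429/264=-414.50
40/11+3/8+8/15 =5999/1320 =4.54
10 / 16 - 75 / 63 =-95 / 168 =-0.57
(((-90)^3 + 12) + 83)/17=-728905/17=-42876.76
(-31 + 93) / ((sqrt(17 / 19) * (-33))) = -62 * sqrt(323) / 561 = -1.99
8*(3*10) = 240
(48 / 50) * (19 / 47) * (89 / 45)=13528 / 17625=0.77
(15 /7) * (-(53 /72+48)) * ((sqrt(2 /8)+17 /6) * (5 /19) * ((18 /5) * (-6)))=263175 /133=1978.76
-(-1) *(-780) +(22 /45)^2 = -1579016 /2025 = -779.76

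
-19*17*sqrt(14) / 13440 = -323*sqrt(14) / 13440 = -0.09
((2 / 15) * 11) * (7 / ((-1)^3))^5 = -369754 / 15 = -24650.27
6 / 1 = 6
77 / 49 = 11 / 7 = 1.57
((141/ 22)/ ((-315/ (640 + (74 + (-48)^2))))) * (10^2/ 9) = -472820/ 693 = -682.28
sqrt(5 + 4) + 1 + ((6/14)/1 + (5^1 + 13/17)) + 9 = 2284/119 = 19.19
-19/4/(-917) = 19/3668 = 0.01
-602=-602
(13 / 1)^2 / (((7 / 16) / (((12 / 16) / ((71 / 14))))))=4056 / 71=57.13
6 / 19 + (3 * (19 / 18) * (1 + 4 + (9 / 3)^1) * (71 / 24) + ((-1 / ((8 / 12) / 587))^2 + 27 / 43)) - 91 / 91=22804745323 / 29412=775355.14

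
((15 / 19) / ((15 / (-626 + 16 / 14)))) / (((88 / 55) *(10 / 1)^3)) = -2187 / 106400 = -0.02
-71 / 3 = -23.67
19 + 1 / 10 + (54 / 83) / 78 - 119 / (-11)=3551979 / 118690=29.93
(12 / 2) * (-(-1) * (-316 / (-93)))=632 / 31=20.39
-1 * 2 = -2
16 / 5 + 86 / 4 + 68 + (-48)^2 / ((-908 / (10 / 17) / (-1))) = 3634893 / 38590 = 94.19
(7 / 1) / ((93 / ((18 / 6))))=7 / 31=0.23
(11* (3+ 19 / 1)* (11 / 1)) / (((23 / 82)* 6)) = 109142 / 69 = 1581.77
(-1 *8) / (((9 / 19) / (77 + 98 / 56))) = -1330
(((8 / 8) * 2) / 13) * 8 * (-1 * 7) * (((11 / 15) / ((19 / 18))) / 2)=-2.99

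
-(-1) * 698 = 698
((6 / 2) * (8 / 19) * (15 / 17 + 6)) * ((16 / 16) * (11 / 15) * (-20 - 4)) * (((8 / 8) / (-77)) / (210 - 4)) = 11232 / 1164415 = 0.01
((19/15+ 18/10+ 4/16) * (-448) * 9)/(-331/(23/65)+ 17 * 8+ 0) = 512624/30645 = 16.73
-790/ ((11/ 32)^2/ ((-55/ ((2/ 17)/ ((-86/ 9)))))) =-2956748800/ 99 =-29866149.49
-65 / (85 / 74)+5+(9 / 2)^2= -2131 / 68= -31.34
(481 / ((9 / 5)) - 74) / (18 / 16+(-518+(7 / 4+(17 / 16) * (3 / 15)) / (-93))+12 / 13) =-56065360 / 149714733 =-0.37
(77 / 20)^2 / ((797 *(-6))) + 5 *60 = 573834071 / 1912800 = 300.00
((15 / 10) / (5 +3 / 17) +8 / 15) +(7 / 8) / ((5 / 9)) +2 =11611 / 2640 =4.40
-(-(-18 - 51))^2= -4761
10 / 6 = 5 / 3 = 1.67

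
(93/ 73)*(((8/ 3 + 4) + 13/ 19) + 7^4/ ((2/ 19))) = 80634751/ 2774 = 29068.04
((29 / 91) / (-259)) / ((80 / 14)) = -0.00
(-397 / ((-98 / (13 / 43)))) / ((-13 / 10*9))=-0.10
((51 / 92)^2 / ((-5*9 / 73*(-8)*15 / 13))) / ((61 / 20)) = 274261 / 15489120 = 0.02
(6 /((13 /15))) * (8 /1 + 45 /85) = 59.05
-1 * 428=-428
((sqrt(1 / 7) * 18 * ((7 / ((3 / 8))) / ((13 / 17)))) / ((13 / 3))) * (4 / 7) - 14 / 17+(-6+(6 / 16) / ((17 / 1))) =-925 / 136+9792 * sqrt(7) / 1183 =15.10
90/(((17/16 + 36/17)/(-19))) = -93024/173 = -537.71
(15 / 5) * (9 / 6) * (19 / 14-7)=-711 / 28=-25.39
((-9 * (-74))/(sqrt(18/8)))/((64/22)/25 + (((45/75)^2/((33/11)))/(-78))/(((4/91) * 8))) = 2604800/657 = 3964.69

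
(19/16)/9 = 19/144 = 0.13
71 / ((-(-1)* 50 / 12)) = 426 / 25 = 17.04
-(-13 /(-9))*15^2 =-325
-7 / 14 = -1 / 2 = -0.50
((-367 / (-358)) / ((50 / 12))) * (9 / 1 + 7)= 17616 / 4475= 3.94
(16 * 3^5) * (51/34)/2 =2916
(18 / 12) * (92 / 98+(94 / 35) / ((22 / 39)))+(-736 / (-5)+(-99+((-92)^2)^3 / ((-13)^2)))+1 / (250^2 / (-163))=20426584430847958417 / 5693187500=3587899472.98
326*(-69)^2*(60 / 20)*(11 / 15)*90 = 307313028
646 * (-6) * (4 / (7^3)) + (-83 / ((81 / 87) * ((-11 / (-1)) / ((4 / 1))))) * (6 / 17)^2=-161071264 / 3271191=-49.24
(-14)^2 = 196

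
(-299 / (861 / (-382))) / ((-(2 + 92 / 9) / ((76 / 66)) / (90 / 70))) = -19531278 / 1215445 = -16.07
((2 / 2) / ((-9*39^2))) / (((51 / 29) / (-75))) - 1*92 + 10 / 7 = -147534967 / 1628991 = -90.57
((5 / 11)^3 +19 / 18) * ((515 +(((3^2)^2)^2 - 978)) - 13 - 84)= 165261539 / 23958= 6897.97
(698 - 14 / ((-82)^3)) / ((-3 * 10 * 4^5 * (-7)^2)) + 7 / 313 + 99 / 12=1074430907839753 / 129889244405760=8.27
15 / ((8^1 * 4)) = 15 / 32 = 0.47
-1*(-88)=88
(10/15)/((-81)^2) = 0.00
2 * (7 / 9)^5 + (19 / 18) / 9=81079 / 118098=0.69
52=52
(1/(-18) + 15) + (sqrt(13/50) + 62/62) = sqrt(26)/10 + 287/18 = 16.45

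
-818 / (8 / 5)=-511.25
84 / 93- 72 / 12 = -158 / 31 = -5.10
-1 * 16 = -16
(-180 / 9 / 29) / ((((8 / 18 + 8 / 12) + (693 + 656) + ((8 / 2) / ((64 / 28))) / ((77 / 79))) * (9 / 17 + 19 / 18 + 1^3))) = -484704 / 2456101669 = -0.00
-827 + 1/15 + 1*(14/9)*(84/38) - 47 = -82697/95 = -870.49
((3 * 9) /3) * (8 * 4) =288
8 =8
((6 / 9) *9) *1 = 6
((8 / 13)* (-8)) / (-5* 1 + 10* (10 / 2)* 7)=-64 / 4485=-0.01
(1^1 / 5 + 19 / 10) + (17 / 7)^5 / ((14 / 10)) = 73463479 / 1176490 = 62.44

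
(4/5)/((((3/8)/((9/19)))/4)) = 384/95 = 4.04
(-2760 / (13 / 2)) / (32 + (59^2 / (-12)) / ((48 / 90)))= 176640 / 212953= 0.83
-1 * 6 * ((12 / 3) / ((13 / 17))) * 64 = -26112 / 13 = -2008.62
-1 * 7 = -7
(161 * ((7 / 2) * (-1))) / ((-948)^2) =-0.00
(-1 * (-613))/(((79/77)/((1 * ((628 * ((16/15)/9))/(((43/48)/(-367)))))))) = -2784946605056/152865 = -18218340.40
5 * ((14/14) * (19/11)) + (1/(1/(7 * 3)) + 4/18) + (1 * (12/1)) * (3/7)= 24256/693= 35.00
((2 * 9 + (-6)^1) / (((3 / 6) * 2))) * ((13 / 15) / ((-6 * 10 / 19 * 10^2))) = -247 / 7500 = -0.03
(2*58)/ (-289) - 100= -29016/ 289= -100.40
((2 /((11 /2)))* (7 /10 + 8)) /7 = 174 /385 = 0.45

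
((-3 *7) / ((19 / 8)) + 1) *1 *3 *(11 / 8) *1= -4917 / 152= -32.35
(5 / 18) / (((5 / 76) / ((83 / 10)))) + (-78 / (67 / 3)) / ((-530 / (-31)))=5567284 / 159795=34.84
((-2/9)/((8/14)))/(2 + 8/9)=-0.13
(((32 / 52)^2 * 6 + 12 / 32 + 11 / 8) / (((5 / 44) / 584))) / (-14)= -8733428 / 5915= -1476.49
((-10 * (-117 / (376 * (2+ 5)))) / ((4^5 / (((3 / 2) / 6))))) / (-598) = -0.00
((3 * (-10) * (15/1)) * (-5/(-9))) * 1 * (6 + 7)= -3250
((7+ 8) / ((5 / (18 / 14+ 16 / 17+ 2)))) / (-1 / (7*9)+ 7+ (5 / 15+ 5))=13581 / 13192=1.03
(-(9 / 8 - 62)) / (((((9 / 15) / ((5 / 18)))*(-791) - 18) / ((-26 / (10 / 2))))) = 0.18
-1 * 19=-19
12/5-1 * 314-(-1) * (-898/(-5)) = -132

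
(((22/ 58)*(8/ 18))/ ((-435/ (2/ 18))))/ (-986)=22/ 503754795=0.00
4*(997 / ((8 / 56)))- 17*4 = 27848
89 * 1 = 89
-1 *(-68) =68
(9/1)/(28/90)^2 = 18225/196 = 92.98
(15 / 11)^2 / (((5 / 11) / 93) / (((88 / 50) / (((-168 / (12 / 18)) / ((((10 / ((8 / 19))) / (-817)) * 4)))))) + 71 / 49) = 341775 / 1372496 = 0.25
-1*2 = -2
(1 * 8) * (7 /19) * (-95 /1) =-280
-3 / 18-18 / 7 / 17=-227 / 714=-0.32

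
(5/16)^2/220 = 5/11264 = 0.00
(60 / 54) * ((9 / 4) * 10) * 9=225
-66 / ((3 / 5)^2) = -550 / 3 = -183.33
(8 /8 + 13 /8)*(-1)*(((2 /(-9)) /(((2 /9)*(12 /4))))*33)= 231 /8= 28.88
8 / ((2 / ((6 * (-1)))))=-24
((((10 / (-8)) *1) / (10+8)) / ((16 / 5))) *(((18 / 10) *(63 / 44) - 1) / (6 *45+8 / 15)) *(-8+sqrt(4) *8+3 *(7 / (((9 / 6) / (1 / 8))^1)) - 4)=-199525 / 274255872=-0.00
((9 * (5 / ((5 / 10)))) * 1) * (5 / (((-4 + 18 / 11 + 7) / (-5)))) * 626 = -5164500 / 17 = -303794.12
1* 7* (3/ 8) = 21/ 8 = 2.62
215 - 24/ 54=1931/ 9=214.56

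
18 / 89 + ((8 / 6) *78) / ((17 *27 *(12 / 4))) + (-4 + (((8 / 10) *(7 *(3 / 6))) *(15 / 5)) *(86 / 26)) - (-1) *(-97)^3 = -7270111241317 / 7965945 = -912648.94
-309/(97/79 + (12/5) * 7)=-122055/7121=-17.14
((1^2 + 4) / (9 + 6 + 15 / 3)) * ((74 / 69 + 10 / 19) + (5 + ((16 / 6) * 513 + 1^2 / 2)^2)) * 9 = 29462871489 / 6992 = 4213797.41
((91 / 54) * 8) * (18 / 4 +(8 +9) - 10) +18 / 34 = 71405 / 459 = 155.57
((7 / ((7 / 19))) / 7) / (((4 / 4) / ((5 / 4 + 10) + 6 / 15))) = 31.62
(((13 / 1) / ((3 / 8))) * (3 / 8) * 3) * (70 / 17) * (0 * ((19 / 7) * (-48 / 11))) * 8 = 0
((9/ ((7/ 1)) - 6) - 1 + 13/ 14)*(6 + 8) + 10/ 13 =-861/ 13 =-66.23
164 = 164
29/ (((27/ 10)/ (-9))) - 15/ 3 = -305/ 3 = -101.67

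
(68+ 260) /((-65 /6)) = -1968 /65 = -30.28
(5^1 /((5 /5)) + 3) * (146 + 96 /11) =1237.82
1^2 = 1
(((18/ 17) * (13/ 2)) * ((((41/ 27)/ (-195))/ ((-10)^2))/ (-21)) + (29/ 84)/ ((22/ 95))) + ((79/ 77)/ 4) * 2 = 70820777/ 35343000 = 2.00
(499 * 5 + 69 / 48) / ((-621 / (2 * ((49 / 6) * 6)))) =-1957207 / 4968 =-393.96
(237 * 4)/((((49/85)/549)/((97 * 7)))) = 4291126740/7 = 613018105.71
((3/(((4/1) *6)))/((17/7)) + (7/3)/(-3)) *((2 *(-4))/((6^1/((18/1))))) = 889/51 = 17.43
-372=-372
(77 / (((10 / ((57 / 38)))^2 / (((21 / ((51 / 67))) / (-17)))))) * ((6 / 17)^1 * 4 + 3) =-975051 / 78608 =-12.40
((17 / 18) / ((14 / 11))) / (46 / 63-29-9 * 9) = -187 / 27536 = -0.01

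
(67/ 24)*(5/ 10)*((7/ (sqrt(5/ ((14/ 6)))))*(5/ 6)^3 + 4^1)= 11725*sqrt(105)/ 31104 + 67/ 12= 9.45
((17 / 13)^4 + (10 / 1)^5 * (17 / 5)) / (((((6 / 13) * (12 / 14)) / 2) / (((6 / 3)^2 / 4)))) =67975764647 / 39546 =1718903.67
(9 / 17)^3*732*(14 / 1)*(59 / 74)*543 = 119670881652 / 181781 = 658324.48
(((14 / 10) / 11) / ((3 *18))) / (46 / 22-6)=-7 / 11610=-0.00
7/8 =0.88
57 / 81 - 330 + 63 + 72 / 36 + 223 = -1115 / 27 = -41.30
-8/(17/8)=-64/17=-3.76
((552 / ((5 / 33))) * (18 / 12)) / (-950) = -13662 / 2375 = -5.75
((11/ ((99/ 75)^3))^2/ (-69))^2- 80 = -43329901430990807855/ 542368825947077481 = -79.89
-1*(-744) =744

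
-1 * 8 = -8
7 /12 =0.58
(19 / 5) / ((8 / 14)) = 133 / 20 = 6.65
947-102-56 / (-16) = 1697 / 2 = 848.50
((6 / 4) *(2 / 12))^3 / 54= 1 / 3456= 0.00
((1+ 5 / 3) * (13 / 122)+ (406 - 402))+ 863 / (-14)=-146953 / 2562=-57.36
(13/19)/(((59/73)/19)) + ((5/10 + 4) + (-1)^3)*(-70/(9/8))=-107099/531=-201.69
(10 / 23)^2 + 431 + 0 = 228099 / 529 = 431.19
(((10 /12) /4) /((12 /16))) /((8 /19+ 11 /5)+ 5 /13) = 6175 /66816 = 0.09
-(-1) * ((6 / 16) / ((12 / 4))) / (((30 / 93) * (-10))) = -31 / 800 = -0.04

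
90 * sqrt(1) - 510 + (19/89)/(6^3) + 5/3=-418.33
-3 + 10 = 7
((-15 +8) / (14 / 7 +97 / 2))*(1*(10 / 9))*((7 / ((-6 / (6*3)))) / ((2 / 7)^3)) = 84035 / 606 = 138.67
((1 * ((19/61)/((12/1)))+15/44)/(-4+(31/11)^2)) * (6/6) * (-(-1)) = 16247/174582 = 0.09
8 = 8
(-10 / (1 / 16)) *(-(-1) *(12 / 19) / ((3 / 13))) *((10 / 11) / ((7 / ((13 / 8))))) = -135200 / 1463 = -92.41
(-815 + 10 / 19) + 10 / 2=-15380 / 19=-809.47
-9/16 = -0.56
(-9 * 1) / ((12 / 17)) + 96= 333 / 4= 83.25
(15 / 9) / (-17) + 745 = 37990 / 51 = 744.90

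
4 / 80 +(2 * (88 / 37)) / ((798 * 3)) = 46049 / 885780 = 0.05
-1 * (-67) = 67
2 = 2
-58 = -58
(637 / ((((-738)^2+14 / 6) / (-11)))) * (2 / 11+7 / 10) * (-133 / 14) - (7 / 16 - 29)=3747638507 / 130715120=28.67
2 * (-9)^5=-118098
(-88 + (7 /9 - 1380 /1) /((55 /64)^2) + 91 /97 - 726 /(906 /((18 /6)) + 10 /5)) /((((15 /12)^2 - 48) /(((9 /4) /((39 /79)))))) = 62058012702373 /323097896550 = 192.07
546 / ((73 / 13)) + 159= 18705 / 73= 256.23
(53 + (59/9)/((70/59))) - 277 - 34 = -159059/630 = -252.47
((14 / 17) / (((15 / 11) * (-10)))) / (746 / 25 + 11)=-77 / 52071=-0.00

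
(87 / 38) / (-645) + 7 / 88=27319 / 359480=0.08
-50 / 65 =-10 / 13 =-0.77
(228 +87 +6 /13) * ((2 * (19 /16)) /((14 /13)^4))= 171188043 /307328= 557.02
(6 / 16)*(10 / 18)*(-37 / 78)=-185 / 1872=-0.10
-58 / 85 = -0.68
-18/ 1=-18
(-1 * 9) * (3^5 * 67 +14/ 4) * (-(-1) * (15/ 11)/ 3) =-1465605/ 22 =-66618.41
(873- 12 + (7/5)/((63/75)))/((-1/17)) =-43996/3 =-14665.33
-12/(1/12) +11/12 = -1717/12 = -143.08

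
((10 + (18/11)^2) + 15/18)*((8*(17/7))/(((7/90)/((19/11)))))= 380196840/65219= 5829.54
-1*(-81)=81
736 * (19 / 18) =6992 / 9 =776.89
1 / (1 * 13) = 1 / 13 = 0.08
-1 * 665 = -665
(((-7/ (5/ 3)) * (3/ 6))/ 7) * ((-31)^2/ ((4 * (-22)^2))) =-2883/ 19360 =-0.15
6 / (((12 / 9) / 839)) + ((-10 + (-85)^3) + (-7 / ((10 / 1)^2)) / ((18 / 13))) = -1098647191 / 1800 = -610359.55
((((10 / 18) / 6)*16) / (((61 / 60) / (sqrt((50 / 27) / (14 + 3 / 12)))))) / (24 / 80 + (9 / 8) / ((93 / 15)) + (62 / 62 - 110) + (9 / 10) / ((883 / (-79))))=-8759360000*sqrt(38) / 11162897759547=-0.00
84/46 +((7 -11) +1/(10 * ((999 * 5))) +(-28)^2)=898200923/1148850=781.83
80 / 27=2.96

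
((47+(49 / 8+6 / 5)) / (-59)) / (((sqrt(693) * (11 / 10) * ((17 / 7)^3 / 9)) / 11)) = -319431 * sqrt(77) / 12754148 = -0.22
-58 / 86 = -29 / 43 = -0.67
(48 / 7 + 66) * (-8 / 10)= -408 / 7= -58.29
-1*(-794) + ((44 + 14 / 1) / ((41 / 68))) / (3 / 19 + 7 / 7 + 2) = 507044 / 615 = 824.46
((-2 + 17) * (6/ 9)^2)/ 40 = 1/ 6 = 0.17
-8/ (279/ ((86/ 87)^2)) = -59168/ 2111751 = -0.03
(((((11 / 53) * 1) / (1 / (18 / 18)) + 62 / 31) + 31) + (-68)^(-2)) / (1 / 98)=398776357 / 122536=3254.36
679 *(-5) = -3395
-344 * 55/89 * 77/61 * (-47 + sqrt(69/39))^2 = -41869581600/70577 + 136942960 * sqrt(299)/70577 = -559695.32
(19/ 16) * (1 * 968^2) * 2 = 2225432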